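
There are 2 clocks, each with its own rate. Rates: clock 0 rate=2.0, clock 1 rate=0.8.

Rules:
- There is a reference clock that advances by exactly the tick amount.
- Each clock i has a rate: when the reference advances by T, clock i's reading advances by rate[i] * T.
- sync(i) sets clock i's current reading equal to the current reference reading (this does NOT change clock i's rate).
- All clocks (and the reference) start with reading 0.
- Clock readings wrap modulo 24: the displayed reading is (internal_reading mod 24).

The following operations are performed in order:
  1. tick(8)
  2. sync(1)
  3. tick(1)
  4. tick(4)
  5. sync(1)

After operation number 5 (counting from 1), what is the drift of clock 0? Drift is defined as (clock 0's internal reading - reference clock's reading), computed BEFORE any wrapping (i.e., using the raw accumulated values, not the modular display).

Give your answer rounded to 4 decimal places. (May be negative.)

After op 1 tick(8): ref=8.0000 raw=[16.0000 6.4000]
After op 2 sync(1): ref=8.0000 raw=[16.0000 8.0000]
After op 3 tick(1): ref=9.0000 raw=[18.0000 8.8000]
After op 4 tick(4): ref=13.0000 raw=[26.0000 12.0000]
After op 5 sync(1): ref=13.0000 raw=[26.0000 13.0000]
Drift of clock 0 after op 5: 26.0000 - 13.0000 = 13.0000

Answer: 13.0000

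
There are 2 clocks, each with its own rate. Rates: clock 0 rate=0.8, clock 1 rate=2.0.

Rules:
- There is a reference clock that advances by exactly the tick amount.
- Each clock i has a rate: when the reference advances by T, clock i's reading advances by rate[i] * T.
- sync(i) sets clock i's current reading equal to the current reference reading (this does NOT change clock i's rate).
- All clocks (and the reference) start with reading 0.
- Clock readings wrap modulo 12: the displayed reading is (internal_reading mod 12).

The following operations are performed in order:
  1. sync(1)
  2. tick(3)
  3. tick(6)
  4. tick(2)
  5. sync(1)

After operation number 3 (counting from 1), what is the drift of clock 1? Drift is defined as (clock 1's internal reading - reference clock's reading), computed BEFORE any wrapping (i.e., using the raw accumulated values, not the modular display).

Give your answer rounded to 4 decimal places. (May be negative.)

After op 1 sync(1): ref=0.0000 raw=[0.0000 0.0000]
After op 2 tick(3): ref=3.0000 raw=[2.4000 6.0000]
After op 3 tick(6): ref=9.0000 raw=[7.2000 18.0000]
Drift of clock 1 after op 3: 18.0000 - 9.0000 = 9.0000

Answer: 9.0000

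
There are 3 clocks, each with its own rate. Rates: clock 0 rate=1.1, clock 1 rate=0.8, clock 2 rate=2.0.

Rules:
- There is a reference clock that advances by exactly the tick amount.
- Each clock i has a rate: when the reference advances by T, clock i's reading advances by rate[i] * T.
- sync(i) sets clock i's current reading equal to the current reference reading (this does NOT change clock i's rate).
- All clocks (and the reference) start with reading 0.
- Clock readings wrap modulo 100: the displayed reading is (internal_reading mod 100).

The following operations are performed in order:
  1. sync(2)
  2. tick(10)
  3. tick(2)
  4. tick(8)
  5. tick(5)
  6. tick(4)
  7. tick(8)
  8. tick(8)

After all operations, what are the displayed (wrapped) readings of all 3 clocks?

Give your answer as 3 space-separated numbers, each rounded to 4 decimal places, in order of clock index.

After op 1 sync(2): ref=0.0000 raw=[0.0000 0.0000 0.0000]
After op 2 tick(10): ref=10.0000 raw=[11.0000 8.0000 20.0000]
After op 3 tick(2): ref=12.0000 raw=[13.2000 9.6000 24.0000]
After op 4 tick(8): ref=20.0000 raw=[22.0000 16.0000 40.0000]
After op 5 tick(5): ref=25.0000 raw=[27.5000 20.0000 50.0000]
After op 6 tick(4): ref=29.0000 raw=[31.9000 23.2000 58.0000]
After op 7 tick(8): ref=37.0000 raw=[40.7000 29.6000 74.0000]
After op 8 tick(8): ref=45.0000 raw=[49.5000 36.0000 90.0000]
Wrap final raw readings (mod 100): 49.5000 mod 100 = 49.5000; 36.0000 mod 100 = 36.0000; 90.0000 mod 100 = 90.0000

Answer: 49.5000 36.0000 90.0000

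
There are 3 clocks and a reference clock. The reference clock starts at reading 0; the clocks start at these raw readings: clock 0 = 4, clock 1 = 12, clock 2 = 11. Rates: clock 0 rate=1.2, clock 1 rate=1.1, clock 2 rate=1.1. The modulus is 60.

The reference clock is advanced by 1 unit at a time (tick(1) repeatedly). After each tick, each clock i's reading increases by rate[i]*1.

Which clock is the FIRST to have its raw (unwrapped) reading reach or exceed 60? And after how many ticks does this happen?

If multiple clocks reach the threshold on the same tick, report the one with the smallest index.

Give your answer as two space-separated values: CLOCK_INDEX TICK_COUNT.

clock 0: start=4, rate=1.2, needs 60-4 = 56; ticks = ceil(56/1.2) = ceil(46.6667) = 47; reading at tick 47 = 4 + 1.2*47 = 60.4000
clock 1: start=12, rate=1.1, needs 60-12 = 48; ticks = ceil(48/1.1) = ceil(43.6364) = 44; reading at tick 44 = 12 + 1.1*44 = 60.4000
clock 2: start=11, rate=1.1, needs 60-11 = 49; ticks = ceil(49/1.1) = ceil(44.5455) = 45; reading at tick 45 = 11 + 1.1*45 = 60.5000
Minimum tick count = 44; winners = [1]; smallest index = 1

Answer: 1 44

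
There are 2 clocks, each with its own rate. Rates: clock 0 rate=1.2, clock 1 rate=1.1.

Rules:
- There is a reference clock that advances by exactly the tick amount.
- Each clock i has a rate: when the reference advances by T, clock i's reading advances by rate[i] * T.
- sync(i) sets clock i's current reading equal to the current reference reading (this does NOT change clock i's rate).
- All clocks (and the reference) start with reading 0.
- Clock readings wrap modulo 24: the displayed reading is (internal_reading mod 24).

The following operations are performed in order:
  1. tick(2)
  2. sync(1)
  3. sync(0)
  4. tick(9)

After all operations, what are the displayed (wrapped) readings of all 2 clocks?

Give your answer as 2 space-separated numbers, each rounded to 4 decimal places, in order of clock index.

After op 1 tick(2): ref=2.0000 raw=[2.4000 2.2000]
After op 2 sync(1): ref=2.0000 raw=[2.4000 2.0000]
After op 3 sync(0): ref=2.0000 raw=[2.0000 2.0000]
After op 4 tick(9): ref=11.0000 raw=[12.8000 11.9000]
Wrap final raw readings (mod 24): 12.8000 mod 24 = 12.8000; 11.9000 mod 24 = 11.9000

Answer: 12.8000 11.9000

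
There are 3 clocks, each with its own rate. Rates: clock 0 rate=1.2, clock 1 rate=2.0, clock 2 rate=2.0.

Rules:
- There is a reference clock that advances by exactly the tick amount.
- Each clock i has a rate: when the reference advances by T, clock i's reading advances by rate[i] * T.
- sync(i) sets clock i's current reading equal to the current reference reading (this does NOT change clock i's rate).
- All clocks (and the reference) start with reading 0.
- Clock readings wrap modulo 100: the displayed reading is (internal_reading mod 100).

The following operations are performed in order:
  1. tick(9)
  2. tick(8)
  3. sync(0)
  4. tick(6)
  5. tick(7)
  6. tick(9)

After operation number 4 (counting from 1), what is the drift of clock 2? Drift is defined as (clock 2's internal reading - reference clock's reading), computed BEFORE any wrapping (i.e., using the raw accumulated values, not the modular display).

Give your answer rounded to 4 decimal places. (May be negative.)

Answer: 23.0000

Derivation:
After op 1 tick(9): ref=9.0000 raw=[10.8000 18.0000 18.0000]
After op 2 tick(8): ref=17.0000 raw=[20.4000 34.0000 34.0000]
After op 3 sync(0): ref=17.0000 raw=[17.0000 34.0000 34.0000]
After op 4 tick(6): ref=23.0000 raw=[24.2000 46.0000 46.0000]
Drift of clock 2 after op 4: 46.0000 - 23.0000 = 23.0000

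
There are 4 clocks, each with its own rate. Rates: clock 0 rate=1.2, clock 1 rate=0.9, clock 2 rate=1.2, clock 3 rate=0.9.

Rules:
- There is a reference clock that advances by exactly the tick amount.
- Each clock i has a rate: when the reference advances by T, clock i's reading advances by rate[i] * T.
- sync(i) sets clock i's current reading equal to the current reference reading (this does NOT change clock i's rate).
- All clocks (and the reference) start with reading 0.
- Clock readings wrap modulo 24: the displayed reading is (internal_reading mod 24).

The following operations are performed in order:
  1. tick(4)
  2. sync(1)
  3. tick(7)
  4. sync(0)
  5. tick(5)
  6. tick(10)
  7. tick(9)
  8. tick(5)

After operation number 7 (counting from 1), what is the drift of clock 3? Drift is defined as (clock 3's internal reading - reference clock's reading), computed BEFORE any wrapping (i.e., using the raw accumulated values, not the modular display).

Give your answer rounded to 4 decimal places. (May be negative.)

After op 1 tick(4): ref=4.0000 raw=[4.8000 3.6000 4.8000 3.6000]
After op 2 sync(1): ref=4.0000 raw=[4.8000 4.0000 4.8000 3.6000]
After op 3 tick(7): ref=11.0000 raw=[13.2000 10.3000 13.2000 9.9000]
After op 4 sync(0): ref=11.0000 raw=[11.0000 10.3000 13.2000 9.9000]
After op 5 tick(5): ref=16.0000 raw=[17.0000 14.8000 19.2000 14.4000]
After op 6 tick(10): ref=26.0000 raw=[29.0000 23.8000 31.2000 23.4000]
After op 7 tick(9): ref=35.0000 raw=[39.8000 31.9000 42.0000 31.5000]
Drift of clock 3 after op 7: 31.5000 - 35.0000 = -3.5000

Answer: -3.5000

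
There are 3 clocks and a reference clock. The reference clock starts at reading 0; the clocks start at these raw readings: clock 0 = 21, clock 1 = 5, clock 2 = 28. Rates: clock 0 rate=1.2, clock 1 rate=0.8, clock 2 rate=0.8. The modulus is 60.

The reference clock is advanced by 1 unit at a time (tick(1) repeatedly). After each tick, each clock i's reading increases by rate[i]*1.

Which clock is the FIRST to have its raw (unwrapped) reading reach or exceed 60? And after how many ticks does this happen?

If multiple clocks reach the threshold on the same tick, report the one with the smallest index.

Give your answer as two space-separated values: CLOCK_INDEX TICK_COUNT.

Answer: 0 33

Derivation:
clock 0: start=21, rate=1.2, needs 60-21 = 39; ticks = ceil(39/1.2) = ceil(32.5000) = 33; reading at tick 33 = 21 + 1.2*33 = 60.6000
clock 1: start=5, rate=0.8, needs 60-5 = 55; ticks = ceil(55/0.8) = ceil(68.7500) = 69; reading at tick 69 = 5 + 0.8*69 = 60.2000
clock 2: start=28, rate=0.8, needs 60-28 = 32; ticks = ceil(32/0.8) = ceil(40.0000) = 40; reading at tick 40 = 28 + 0.8*40 = 60.0000
Minimum tick count = 33; winners = [0]; smallest index = 0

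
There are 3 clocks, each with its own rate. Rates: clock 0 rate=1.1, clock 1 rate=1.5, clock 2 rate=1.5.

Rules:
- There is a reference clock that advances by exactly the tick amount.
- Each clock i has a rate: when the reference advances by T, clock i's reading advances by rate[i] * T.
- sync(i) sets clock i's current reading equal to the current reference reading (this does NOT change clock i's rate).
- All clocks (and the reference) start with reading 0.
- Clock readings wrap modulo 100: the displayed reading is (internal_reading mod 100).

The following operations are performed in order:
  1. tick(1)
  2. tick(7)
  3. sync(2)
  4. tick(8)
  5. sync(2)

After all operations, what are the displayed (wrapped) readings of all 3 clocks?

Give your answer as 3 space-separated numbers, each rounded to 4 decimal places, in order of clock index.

After op 1 tick(1): ref=1.0000 raw=[1.1000 1.5000 1.5000]
After op 2 tick(7): ref=8.0000 raw=[8.8000 12.0000 12.0000]
After op 3 sync(2): ref=8.0000 raw=[8.8000 12.0000 8.0000]
After op 4 tick(8): ref=16.0000 raw=[17.6000 24.0000 20.0000]
After op 5 sync(2): ref=16.0000 raw=[17.6000 24.0000 16.0000]
Wrap final raw readings (mod 100): 17.6000 mod 100 = 17.6000; 24.0000 mod 100 = 24.0000; 16.0000 mod 100 = 16.0000

Answer: 17.6000 24.0000 16.0000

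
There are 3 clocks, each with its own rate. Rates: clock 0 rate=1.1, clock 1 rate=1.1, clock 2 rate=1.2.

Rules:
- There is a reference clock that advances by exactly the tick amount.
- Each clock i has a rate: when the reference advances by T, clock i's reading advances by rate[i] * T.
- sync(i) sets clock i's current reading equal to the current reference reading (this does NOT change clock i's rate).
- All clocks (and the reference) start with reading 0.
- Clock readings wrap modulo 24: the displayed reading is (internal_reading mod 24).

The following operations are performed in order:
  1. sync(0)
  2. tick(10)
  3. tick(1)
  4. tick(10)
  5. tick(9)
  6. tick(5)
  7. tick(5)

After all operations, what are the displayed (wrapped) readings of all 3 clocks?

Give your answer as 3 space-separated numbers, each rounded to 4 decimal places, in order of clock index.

Answer: 20.0000 20.0000 0.0000

Derivation:
After op 1 sync(0): ref=0.0000 raw=[0.0000 0.0000 0.0000]
After op 2 tick(10): ref=10.0000 raw=[11.0000 11.0000 12.0000]
After op 3 tick(1): ref=11.0000 raw=[12.1000 12.1000 13.2000]
After op 4 tick(10): ref=21.0000 raw=[23.1000 23.1000 25.2000]
After op 5 tick(9): ref=30.0000 raw=[33.0000 33.0000 36.0000]
After op 6 tick(5): ref=35.0000 raw=[38.5000 38.5000 42.0000]
After op 7 tick(5): ref=40.0000 raw=[44.0000 44.0000 48.0000]
Wrap final raw readings (mod 24): 44.0000 mod 24 = 20.0000; 44.0000 mod 24 = 20.0000; 48.0000 mod 24 = 0.0000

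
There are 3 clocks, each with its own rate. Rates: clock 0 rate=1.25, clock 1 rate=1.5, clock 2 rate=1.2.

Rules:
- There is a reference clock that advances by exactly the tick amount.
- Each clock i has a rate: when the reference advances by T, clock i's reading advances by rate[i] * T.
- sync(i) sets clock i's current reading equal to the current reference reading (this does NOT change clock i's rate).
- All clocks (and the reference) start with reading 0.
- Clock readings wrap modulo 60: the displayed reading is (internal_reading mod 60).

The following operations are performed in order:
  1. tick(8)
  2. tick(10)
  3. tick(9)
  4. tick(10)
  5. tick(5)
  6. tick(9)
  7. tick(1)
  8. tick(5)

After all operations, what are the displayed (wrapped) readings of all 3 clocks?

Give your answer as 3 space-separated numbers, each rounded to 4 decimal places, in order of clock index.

Answer: 11.2500 25.5000 8.4000

Derivation:
After op 1 tick(8): ref=8.0000 raw=[10.0000 12.0000 9.6000]
After op 2 tick(10): ref=18.0000 raw=[22.5000 27.0000 21.6000]
After op 3 tick(9): ref=27.0000 raw=[33.7500 40.5000 32.4000]
After op 4 tick(10): ref=37.0000 raw=[46.2500 55.5000 44.4000]
After op 5 tick(5): ref=42.0000 raw=[52.5000 63.0000 50.4000]
After op 6 tick(9): ref=51.0000 raw=[63.7500 76.5000 61.2000]
After op 7 tick(1): ref=52.0000 raw=[65.0000 78.0000 62.4000]
After op 8 tick(5): ref=57.0000 raw=[71.2500 85.5000 68.4000]
Wrap final raw readings (mod 60): 71.2500 mod 60 = 11.2500; 85.5000 mod 60 = 25.5000; 68.4000 mod 60 = 8.4000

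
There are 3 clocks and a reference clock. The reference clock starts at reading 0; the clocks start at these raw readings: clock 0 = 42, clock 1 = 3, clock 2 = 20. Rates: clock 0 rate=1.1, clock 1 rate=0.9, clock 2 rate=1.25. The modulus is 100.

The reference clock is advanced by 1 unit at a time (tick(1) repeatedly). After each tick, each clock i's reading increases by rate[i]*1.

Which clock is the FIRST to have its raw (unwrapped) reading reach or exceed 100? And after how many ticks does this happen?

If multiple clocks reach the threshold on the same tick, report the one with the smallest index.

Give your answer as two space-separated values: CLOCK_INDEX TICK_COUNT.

clock 0: start=42, rate=1.1, needs 100-42 = 58; ticks = ceil(58/1.1) = ceil(52.7273) = 53; reading at tick 53 = 42 + 1.1*53 = 100.3000
clock 1: start=3, rate=0.9, needs 100-3 = 97; ticks = ceil(97/0.9) = ceil(107.7778) = 108; reading at tick 108 = 3 + 0.9*108 = 100.2000
clock 2: start=20, rate=1.25, needs 100-20 = 80; ticks = ceil(80/1.25) = ceil(64.0000) = 64; reading at tick 64 = 20 + 1.25*64 = 100.0000
Minimum tick count = 53; winners = [0]; smallest index = 0

Answer: 0 53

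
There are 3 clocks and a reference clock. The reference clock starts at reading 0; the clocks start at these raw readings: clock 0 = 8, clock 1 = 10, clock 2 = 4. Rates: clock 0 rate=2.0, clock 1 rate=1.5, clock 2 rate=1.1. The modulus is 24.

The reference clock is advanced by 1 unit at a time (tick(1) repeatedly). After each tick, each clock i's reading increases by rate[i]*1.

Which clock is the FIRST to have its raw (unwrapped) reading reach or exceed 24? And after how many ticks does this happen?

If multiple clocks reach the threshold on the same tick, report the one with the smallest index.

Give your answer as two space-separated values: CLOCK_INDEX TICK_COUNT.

Answer: 0 8

Derivation:
clock 0: start=8, rate=2.0, needs 24-8 = 16; ticks = ceil(16/2.0) = ceil(8.0000) = 8; reading at tick 8 = 8 + 2.0*8 = 24.0000
clock 1: start=10, rate=1.5, needs 24-10 = 14; ticks = ceil(14/1.5) = ceil(9.3333) = 10; reading at tick 10 = 10 + 1.5*10 = 25.0000
clock 2: start=4, rate=1.1, needs 24-4 = 20; ticks = ceil(20/1.1) = ceil(18.1818) = 19; reading at tick 19 = 4 + 1.1*19 = 24.9000
Minimum tick count = 8; winners = [0]; smallest index = 0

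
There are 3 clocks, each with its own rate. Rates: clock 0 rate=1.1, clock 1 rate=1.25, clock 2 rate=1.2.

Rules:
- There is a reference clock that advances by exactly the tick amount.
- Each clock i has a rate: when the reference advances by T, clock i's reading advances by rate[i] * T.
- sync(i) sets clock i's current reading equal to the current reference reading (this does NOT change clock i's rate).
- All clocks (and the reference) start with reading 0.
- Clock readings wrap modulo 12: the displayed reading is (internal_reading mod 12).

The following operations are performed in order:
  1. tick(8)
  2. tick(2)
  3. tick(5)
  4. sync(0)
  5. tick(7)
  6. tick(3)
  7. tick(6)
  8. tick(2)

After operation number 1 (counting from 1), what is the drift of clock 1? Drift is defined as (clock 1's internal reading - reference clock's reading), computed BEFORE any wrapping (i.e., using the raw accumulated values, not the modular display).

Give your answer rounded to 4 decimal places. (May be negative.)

After op 1 tick(8): ref=8.0000 raw=[8.8000 10.0000 9.6000]
Drift of clock 1 after op 1: 10.0000 - 8.0000 = 2.0000

Answer: 2.0000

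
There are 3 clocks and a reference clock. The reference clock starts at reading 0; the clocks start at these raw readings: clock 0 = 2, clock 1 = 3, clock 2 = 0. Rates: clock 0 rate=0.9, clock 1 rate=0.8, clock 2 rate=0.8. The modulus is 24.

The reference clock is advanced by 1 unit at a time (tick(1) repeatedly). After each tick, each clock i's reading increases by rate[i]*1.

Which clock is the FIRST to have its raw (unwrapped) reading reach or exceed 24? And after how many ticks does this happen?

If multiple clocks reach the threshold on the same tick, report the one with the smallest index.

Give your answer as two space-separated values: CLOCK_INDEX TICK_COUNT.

clock 0: start=2, rate=0.9, needs 24-2 = 22; ticks = ceil(22/0.9) = ceil(24.4444) = 25; reading at tick 25 = 2 + 0.9*25 = 24.5000
clock 1: start=3, rate=0.8, needs 24-3 = 21; ticks = ceil(21/0.8) = ceil(26.2500) = 27; reading at tick 27 = 3 + 0.8*27 = 24.6000
clock 2: start=0, rate=0.8, needs 24-0 = 24; ticks = ceil(24/0.8) = ceil(30.0000) = 30; reading at tick 30 = 0 + 0.8*30 = 24.0000
Minimum tick count = 25; winners = [0]; smallest index = 0

Answer: 0 25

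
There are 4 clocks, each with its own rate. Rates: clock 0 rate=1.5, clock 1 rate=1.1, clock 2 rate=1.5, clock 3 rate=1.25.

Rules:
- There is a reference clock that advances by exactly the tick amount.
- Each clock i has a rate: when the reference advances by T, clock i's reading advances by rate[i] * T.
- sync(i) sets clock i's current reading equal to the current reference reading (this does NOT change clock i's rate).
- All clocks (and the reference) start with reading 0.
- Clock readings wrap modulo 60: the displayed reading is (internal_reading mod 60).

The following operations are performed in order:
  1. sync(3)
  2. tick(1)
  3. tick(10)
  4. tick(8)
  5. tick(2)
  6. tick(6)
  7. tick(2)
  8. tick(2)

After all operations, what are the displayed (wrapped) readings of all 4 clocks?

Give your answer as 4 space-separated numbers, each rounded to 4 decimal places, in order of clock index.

Answer: 46.5000 34.1000 46.5000 38.7500

Derivation:
After op 1 sync(3): ref=0.0000 raw=[0.0000 0.0000 0.0000 0.0000]
After op 2 tick(1): ref=1.0000 raw=[1.5000 1.1000 1.5000 1.2500]
After op 3 tick(10): ref=11.0000 raw=[16.5000 12.1000 16.5000 13.7500]
After op 4 tick(8): ref=19.0000 raw=[28.5000 20.9000 28.5000 23.7500]
After op 5 tick(2): ref=21.0000 raw=[31.5000 23.1000 31.5000 26.2500]
After op 6 tick(6): ref=27.0000 raw=[40.5000 29.7000 40.5000 33.7500]
After op 7 tick(2): ref=29.0000 raw=[43.5000 31.9000 43.5000 36.2500]
After op 8 tick(2): ref=31.0000 raw=[46.5000 34.1000 46.5000 38.7500]
Wrap final raw readings (mod 60): 46.5000 mod 60 = 46.5000; 34.1000 mod 60 = 34.1000; 46.5000 mod 60 = 46.5000; 38.7500 mod 60 = 38.7500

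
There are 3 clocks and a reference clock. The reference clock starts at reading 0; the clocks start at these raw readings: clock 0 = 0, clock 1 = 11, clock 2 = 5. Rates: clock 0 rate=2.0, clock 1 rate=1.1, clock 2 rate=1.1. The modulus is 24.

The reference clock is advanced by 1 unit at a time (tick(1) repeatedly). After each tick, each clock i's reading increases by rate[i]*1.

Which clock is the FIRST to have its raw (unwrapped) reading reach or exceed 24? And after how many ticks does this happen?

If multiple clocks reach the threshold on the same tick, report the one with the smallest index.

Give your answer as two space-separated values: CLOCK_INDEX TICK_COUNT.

Answer: 0 12

Derivation:
clock 0: start=0, rate=2.0, needs 24-0 = 24; ticks = ceil(24/2.0) = ceil(12.0000) = 12; reading at tick 12 = 0 + 2.0*12 = 24.0000
clock 1: start=11, rate=1.1, needs 24-11 = 13; ticks = ceil(13/1.1) = ceil(11.8182) = 12; reading at tick 12 = 11 + 1.1*12 = 24.2000
clock 2: start=5, rate=1.1, needs 24-5 = 19; ticks = ceil(19/1.1) = ceil(17.2727) = 18; reading at tick 18 = 5 + 1.1*18 = 24.8000
Minimum tick count = 12; winners = [0, 1]; smallest index = 0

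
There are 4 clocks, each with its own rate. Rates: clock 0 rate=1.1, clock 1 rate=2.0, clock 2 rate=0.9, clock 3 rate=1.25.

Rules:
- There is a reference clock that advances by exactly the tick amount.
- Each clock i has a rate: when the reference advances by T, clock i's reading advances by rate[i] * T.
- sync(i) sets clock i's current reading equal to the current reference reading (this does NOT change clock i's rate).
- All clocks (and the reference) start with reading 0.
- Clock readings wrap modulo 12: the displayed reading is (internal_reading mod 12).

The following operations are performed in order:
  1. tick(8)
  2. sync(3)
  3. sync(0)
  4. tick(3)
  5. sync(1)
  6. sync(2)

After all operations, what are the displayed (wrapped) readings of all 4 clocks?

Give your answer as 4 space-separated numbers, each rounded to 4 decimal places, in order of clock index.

Answer: 11.3000 11.0000 11.0000 11.7500

Derivation:
After op 1 tick(8): ref=8.0000 raw=[8.8000 16.0000 7.2000 10.0000]
After op 2 sync(3): ref=8.0000 raw=[8.8000 16.0000 7.2000 8.0000]
After op 3 sync(0): ref=8.0000 raw=[8.0000 16.0000 7.2000 8.0000]
After op 4 tick(3): ref=11.0000 raw=[11.3000 22.0000 9.9000 11.7500]
After op 5 sync(1): ref=11.0000 raw=[11.3000 11.0000 9.9000 11.7500]
After op 6 sync(2): ref=11.0000 raw=[11.3000 11.0000 11.0000 11.7500]
Wrap final raw readings (mod 12): 11.3000 mod 12 = 11.3000; 11.0000 mod 12 = 11.0000; 11.0000 mod 12 = 11.0000; 11.7500 mod 12 = 11.7500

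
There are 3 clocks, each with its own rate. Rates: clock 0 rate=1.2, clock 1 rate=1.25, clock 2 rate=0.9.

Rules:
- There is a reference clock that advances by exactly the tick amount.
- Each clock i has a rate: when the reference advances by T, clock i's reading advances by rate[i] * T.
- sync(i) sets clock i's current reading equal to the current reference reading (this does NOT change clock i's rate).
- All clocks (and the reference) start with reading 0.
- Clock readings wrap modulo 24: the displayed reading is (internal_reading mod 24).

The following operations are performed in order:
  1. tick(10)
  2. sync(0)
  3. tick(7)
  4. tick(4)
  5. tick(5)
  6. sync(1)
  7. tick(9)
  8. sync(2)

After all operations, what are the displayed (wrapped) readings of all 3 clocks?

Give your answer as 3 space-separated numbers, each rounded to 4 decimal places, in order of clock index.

After op 1 tick(10): ref=10.0000 raw=[12.0000 12.5000 9.0000]
After op 2 sync(0): ref=10.0000 raw=[10.0000 12.5000 9.0000]
After op 3 tick(7): ref=17.0000 raw=[18.4000 21.2500 15.3000]
After op 4 tick(4): ref=21.0000 raw=[23.2000 26.2500 18.9000]
After op 5 tick(5): ref=26.0000 raw=[29.2000 32.5000 23.4000]
After op 6 sync(1): ref=26.0000 raw=[29.2000 26.0000 23.4000]
After op 7 tick(9): ref=35.0000 raw=[40.0000 37.2500 31.5000]
After op 8 sync(2): ref=35.0000 raw=[40.0000 37.2500 35.0000]
Wrap final raw readings (mod 24): 40.0000 mod 24 = 16.0000; 37.2500 mod 24 = 13.2500; 35.0000 mod 24 = 11.0000

Answer: 16.0000 13.2500 11.0000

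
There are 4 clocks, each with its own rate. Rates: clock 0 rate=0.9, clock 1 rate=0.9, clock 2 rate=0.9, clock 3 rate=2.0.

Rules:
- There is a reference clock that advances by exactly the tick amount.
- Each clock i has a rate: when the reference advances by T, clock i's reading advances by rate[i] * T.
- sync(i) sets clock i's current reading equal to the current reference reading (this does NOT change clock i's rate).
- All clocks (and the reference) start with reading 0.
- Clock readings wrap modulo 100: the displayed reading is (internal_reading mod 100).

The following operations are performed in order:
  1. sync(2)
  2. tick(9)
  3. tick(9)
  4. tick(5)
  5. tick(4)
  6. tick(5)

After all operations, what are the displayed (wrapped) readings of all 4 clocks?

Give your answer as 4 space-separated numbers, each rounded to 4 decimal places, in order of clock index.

Answer: 28.8000 28.8000 28.8000 64.0000

Derivation:
After op 1 sync(2): ref=0.0000 raw=[0.0000 0.0000 0.0000 0.0000]
After op 2 tick(9): ref=9.0000 raw=[8.1000 8.1000 8.1000 18.0000]
After op 3 tick(9): ref=18.0000 raw=[16.2000 16.2000 16.2000 36.0000]
After op 4 tick(5): ref=23.0000 raw=[20.7000 20.7000 20.7000 46.0000]
After op 5 tick(4): ref=27.0000 raw=[24.3000 24.3000 24.3000 54.0000]
After op 6 tick(5): ref=32.0000 raw=[28.8000 28.8000 28.8000 64.0000]
Wrap final raw readings (mod 100): 28.8000 mod 100 = 28.8000; 28.8000 mod 100 = 28.8000; 28.8000 mod 100 = 28.8000; 64.0000 mod 100 = 64.0000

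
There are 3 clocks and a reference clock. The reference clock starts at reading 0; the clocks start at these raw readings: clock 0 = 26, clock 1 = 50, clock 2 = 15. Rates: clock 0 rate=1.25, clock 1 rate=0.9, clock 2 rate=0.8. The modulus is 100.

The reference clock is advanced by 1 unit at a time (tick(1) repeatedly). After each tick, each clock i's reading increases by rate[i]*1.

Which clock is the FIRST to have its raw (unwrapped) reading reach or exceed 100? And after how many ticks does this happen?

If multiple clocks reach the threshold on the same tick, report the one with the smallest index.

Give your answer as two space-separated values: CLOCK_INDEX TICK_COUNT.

clock 0: start=26, rate=1.25, needs 100-26 = 74; ticks = ceil(74/1.25) = ceil(59.2000) = 60; reading at tick 60 = 26 + 1.25*60 = 101.0000
clock 1: start=50, rate=0.9, needs 100-50 = 50; ticks = ceil(50/0.9) = ceil(55.5556) = 56; reading at tick 56 = 50 + 0.9*56 = 100.4000
clock 2: start=15, rate=0.8, needs 100-15 = 85; ticks = ceil(85/0.8) = ceil(106.2500) = 107; reading at tick 107 = 15 + 0.8*107 = 100.6000
Minimum tick count = 56; winners = [1]; smallest index = 1

Answer: 1 56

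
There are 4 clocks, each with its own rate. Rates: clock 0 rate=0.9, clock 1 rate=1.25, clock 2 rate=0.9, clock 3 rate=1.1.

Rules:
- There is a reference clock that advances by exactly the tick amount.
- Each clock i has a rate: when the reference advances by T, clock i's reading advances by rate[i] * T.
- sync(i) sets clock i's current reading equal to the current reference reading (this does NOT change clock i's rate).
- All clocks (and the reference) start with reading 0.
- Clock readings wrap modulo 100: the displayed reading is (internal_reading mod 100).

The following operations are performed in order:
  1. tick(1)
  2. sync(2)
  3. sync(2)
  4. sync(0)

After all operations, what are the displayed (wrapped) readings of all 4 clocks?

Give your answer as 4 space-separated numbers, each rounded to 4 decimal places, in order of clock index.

Answer: 1.0000 1.2500 1.0000 1.1000

Derivation:
After op 1 tick(1): ref=1.0000 raw=[0.9000 1.2500 0.9000 1.1000]
After op 2 sync(2): ref=1.0000 raw=[0.9000 1.2500 1.0000 1.1000]
After op 3 sync(2): ref=1.0000 raw=[0.9000 1.2500 1.0000 1.1000]
After op 4 sync(0): ref=1.0000 raw=[1.0000 1.2500 1.0000 1.1000]
Wrap final raw readings (mod 100): 1.0000 mod 100 = 1.0000; 1.2500 mod 100 = 1.2500; 1.0000 mod 100 = 1.0000; 1.1000 mod 100 = 1.1000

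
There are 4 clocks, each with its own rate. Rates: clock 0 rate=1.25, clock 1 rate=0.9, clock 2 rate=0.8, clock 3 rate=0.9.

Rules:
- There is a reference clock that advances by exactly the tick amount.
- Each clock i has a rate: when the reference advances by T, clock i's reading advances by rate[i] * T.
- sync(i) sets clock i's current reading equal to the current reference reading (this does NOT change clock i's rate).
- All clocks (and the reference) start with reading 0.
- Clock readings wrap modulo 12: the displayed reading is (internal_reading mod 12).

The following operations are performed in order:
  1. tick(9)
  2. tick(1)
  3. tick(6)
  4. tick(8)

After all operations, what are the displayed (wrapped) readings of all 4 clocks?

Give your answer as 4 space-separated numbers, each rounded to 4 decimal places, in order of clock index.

Answer: 6.0000 9.6000 7.2000 9.6000

Derivation:
After op 1 tick(9): ref=9.0000 raw=[11.2500 8.1000 7.2000 8.1000]
After op 2 tick(1): ref=10.0000 raw=[12.5000 9.0000 8.0000 9.0000]
After op 3 tick(6): ref=16.0000 raw=[20.0000 14.4000 12.8000 14.4000]
After op 4 tick(8): ref=24.0000 raw=[30.0000 21.6000 19.2000 21.6000]
Wrap final raw readings (mod 12): 30.0000 mod 12 = 6.0000; 21.6000 mod 12 = 9.6000; 19.2000 mod 12 = 7.2000; 21.6000 mod 12 = 9.6000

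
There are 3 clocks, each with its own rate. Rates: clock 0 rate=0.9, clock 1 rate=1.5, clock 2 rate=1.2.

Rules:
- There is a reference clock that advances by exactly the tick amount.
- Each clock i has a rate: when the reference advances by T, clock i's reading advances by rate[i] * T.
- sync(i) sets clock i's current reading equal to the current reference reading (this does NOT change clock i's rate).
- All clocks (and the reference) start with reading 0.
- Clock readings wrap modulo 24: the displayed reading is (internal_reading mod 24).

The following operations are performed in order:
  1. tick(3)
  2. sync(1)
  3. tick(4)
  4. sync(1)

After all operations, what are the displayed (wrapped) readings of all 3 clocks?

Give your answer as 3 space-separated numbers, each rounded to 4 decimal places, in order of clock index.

Answer: 6.3000 7.0000 8.4000

Derivation:
After op 1 tick(3): ref=3.0000 raw=[2.7000 4.5000 3.6000]
After op 2 sync(1): ref=3.0000 raw=[2.7000 3.0000 3.6000]
After op 3 tick(4): ref=7.0000 raw=[6.3000 9.0000 8.4000]
After op 4 sync(1): ref=7.0000 raw=[6.3000 7.0000 8.4000]
Wrap final raw readings (mod 24): 6.3000 mod 24 = 6.3000; 7.0000 mod 24 = 7.0000; 8.4000 mod 24 = 8.4000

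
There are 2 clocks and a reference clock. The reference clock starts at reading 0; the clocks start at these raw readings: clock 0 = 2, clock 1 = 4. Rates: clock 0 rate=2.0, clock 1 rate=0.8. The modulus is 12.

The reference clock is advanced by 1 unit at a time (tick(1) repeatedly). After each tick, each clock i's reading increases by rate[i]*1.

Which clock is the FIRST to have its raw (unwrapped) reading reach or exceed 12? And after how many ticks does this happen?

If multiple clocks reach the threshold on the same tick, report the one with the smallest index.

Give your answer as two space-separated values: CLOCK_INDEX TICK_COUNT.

Answer: 0 5

Derivation:
clock 0: start=2, rate=2.0, needs 12-2 = 10; ticks = ceil(10/2.0) = ceil(5.0000) = 5; reading at tick 5 = 2 + 2.0*5 = 12.0000
clock 1: start=4, rate=0.8, needs 12-4 = 8; ticks = ceil(8/0.8) = ceil(10.0000) = 10; reading at tick 10 = 4 + 0.8*10 = 12.0000
Minimum tick count = 5; winners = [0]; smallest index = 0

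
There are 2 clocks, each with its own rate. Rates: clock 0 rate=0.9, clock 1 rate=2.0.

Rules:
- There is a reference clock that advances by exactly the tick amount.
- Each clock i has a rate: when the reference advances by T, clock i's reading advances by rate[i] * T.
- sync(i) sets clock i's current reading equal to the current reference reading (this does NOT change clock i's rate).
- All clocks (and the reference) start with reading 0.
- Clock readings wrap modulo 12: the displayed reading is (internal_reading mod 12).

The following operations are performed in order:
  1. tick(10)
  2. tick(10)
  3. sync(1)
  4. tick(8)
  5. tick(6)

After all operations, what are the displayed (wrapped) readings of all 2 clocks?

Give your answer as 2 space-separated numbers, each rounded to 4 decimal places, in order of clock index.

Answer: 6.6000 0.0000

Derivation:
After op 1 tick(10): ref=10.0000 raw=[9.0000 20.0000]
After op 2 tick(10): ref=20.0000 raw=[18.0000 40.0000]
After op 3 sync(1): ref=20.0000 raw=[18.0000 20.0000]
After op 4 tick(8): ref=28.0000 raw=[25.2000 36.0000]
After op 5 tick(6): ref=34.0000 raw=[30.6000 48.0000]
Wrap final raw readings (mod 12): 30.6000 mod 12 = 6.6000; 48.0000 mod 12 = 0.0000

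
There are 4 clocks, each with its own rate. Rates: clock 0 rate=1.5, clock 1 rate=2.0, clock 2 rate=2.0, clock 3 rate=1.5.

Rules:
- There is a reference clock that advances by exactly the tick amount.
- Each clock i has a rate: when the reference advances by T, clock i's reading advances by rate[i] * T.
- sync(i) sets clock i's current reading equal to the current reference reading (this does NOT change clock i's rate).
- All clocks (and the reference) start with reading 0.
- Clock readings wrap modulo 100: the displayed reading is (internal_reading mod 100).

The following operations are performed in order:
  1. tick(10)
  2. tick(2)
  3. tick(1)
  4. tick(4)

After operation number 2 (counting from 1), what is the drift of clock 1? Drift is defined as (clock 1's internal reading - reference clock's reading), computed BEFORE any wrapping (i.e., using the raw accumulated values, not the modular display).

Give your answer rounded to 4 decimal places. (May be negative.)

After op 1 tick(10): ref=10.0000 raw=[15.0000 20.0000 20.0000 15.0000]
After op 2 tick(2): ref=12.0000 raw=[18.0000 24.0000 24.0000 18.0000]
Drift of clock 1 after op 2: 24.0000 - 12.0000 = 12.0000

Answer: 12.0000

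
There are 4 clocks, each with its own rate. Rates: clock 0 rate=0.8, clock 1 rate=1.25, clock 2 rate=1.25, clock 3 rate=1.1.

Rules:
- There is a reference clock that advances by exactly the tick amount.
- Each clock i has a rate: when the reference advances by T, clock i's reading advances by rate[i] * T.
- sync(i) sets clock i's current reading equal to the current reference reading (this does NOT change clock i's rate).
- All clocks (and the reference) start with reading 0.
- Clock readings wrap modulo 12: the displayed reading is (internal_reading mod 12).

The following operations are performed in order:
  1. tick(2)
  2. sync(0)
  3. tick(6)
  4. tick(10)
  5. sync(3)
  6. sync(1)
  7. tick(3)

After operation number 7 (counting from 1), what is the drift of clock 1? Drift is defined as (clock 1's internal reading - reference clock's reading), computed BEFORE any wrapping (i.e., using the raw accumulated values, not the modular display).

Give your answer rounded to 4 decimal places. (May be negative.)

After op 1 tick(2): ref=2.0000 raw=[1.6000 2.5000 2.5000 2.2000]
After op 2 sync(0): ref=2.0000 raw=[2.0000 2.5000 2.5000 2.2000]
After op 3 tick(6): ref=8.0000 raw=[6.8000 10.0000 10.0000 8.8000]
After op 4 tick(10): ref=18.0000 raw=[14.8000 22.5000 22.5000 19.8000]
After op 5 sync(3): ref=18.0000 raw=[14.8000 22.5000 22.5000 18.0000]
After op 6 sync(1): ref=18.0000 raw=[14.8000 18.0000 22.5000 18.0000]
After op 7 tick(3): ref=21.0000 raw=[17.2000 21.7500 26.2500 21.3000]
Drift of clock 1 after op 7: 21.7500 - 21.0000 = 0.7500

Answer: 0.7500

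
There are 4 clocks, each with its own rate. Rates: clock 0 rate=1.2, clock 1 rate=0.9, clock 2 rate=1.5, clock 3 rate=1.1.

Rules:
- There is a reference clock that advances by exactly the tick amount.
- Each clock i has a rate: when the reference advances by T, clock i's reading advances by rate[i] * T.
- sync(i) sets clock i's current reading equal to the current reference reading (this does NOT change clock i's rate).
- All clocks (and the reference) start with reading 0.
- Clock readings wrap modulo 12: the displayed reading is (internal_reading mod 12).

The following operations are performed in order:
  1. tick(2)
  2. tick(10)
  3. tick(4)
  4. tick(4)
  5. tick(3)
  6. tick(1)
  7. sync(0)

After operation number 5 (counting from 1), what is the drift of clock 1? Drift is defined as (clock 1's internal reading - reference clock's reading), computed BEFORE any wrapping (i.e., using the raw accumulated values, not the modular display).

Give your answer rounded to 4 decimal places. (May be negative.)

Answer: -2.3000

Derivation:
After op 1 tick(2): ref=2.0000 raw=[2.4000 1.8000 3.0000 2.2000]
After op 2 tick(10): ref=12.0000 raw=[14.4000 10.8000 18.0000 13.2000]
After op 3 tick(4): ref=16.0000 raw=[19.2000 14.4000 24.0000 17.6000]
After op 4 tick(4): ref=20.0000 raw=[24.0000 18.0000 30.0000 22.0000]
After op 5 tick(3): ref=23.0000 raw=[27.6000 20.7000 34.5000 25.3000]
Drift of clock 1 after op 5: 20.7000 - 23.0000 = -2.3000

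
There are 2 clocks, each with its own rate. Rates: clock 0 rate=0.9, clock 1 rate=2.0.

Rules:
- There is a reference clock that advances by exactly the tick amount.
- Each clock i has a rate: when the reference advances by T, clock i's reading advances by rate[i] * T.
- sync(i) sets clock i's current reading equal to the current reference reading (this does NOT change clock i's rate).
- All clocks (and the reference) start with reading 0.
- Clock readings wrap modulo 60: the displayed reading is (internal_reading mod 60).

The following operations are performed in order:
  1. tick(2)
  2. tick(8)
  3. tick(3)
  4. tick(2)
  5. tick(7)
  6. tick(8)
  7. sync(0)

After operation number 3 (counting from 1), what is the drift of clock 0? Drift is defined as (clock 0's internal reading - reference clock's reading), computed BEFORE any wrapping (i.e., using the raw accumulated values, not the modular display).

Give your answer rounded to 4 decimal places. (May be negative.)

Answer: -1.3000

Derivation:
After op 1 tick(2): ref=2.0000 raw=[1.8000 4.0000]
After op 2 tick(8): ref=10.0000 raw=[9.0000 20.0000]
After op 3 tick(3): ref=13.0000 raw=[11.7000 26.0000]
Drift of clock 0 after op 3: 11.7000 - 13.0000 = -1.3000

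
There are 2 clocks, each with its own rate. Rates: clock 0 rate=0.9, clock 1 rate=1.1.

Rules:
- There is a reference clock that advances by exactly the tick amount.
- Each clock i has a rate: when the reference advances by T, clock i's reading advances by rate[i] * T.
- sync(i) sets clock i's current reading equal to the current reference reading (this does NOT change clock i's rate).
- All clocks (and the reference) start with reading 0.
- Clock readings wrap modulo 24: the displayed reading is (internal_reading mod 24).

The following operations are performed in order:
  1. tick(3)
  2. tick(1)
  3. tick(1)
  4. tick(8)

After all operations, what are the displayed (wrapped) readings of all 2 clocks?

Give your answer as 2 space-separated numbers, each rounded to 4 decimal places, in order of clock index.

Answer: 11.7000 14.3000

Derivation:
After op 1 tick(3): ref=3.0000 raw=[2.7000 3.3000]
After op 2 tick(1): ref=4.0000 raw=[3.6000 4.4000]
After op 3 tick(1): ref=5.0000 raw=[4.5000 5.5000]
After op 4 tick(8): ref=13.0000 raw=[11.7000 14.3000]
Wrap final raw readings (mod 24): 11.7000 mod 24 = 11.7000; 14.3000 mod 24 = 14.3000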